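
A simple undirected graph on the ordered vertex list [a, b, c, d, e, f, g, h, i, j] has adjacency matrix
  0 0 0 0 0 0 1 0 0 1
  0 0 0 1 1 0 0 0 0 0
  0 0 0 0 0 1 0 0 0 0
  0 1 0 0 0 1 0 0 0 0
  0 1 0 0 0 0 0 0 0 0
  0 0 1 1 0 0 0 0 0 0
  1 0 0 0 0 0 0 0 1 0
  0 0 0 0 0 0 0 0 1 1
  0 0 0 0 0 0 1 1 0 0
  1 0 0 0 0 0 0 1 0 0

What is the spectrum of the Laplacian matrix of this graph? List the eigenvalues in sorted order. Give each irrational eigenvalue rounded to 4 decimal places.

[0, 0, 0.3820, 1.3820, 1.3820, 1.3820, 2.6180, 3.6180, 3.6180, 3.6180]

Reading degrees in the order [a, b, c, d, e, f, g, h, i, j] gives [2, 2, 1, 2, 1, 2, 2, 2, 2, 2]; set D = diag(2, 2, 1, 2, 1, 2, 2, 2, 2, 2) and form L = D - A. The multiplicity of 0 as a Laplacian eigenvalue equals the number of connected components. The 2 zero eigenvalues correspond to the 2 connected components. The largest eigenvalue, 3.6180, is at most the vertex count 10.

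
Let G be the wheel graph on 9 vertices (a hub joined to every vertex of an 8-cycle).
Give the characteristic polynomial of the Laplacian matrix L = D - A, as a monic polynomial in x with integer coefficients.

x^9 - 32x^8 + 428x^7 - 3136x^6 + 13786x^5 - 37232x^4 + 60276x^3 - 53424x^2 + 19845x

The graph has 9 vertices and degree multiset [8, 3, 3, 3, 3, 3, 3, 3, 3]; D is the diagonal matrix of degrees and L = D - A. Computing det(xI - L) by cofactor expansion (or equivalently via sum-over-permutations) gives x^9 - 32x^8 + 428x^7 - 3136x^6 + 13786x^5 - 37232x^4 + 60276x^3 - 53424x^2 + 19845x. The constant term is 0 because L is singular (the all-ones vector lies in its kernel). There is one zero in the spectrum, matching the 1 component.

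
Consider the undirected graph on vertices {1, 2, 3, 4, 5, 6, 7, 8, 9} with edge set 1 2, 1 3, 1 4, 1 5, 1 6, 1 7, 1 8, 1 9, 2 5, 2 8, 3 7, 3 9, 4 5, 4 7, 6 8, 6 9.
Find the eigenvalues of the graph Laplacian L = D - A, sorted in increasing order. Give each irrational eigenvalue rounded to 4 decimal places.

[0, 1.5858, 1.5858, 3, 3, 4.4142, 4.4142, 5, 9]

Reading degrees in the order [1, 2, 3, 4, 5, 6, 7, 8, 9] gives [8, 3, 3, 3, 3, 3, 3, 3, 3]; set D = diag(8, 3, 3, 3, 3, 3, 3, 3, 3) and form L = D - A. L is symmetric positive semidefinite, so every eigenvalue is real and nonnegative. The single zero eigenvalue shows the graph is connected. There is one zero in the spectrum, matching the 1 component. The largest eigenvalue, 9, is at most the vertex count 9.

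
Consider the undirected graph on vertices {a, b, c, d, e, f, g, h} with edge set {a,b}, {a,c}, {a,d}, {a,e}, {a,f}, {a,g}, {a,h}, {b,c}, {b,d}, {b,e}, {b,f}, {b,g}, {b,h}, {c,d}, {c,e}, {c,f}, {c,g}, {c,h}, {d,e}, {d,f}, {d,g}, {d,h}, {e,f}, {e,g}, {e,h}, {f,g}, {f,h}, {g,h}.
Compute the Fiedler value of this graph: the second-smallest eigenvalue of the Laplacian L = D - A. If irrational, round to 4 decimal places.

Each diagonal entry of L is the vertex degree and each off-diagonal entry is -1 where an edge is present, 0 otherwise; in the order [a, b, c, d, e, f, g, h] the diagonal is [7, 7, 7, 7, 7, 7, 7, 7]. The sorted Laplacian eigenvalues are [0, 8, 8, 8, 8, 8, 8, 8]; the algebraic connectivity is the second entry, 8.

8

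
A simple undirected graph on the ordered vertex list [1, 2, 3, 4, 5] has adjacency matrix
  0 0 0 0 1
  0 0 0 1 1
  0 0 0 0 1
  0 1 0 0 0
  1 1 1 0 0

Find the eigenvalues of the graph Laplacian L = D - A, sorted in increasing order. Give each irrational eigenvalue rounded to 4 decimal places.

Each diagonal entry of L is the vertex degree and each off-diagonal entry is -1 where an edge is present, 0 otherwise; in the order [1, 2, 3, 4, 5] the diagonal is [1, 2, 1, 1, 3]. Since every row of L sums to 0, the all-ones vector is in the kernel and 0 is an eigenvalue. The single zero eigenvalue shows the graph is connected. There is one zero in the spectrum, matching the 1 component.

[0, 0.5188, 1, 2.3111, 4.1701]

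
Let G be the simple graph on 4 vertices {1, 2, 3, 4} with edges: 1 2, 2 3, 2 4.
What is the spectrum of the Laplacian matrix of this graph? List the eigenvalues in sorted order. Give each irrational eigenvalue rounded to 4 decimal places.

With the vertex order [1, 2, 3, 4], the degrees are [1, 3, 1, 1], giving D = diag(1, 3, 1, 1) and L = D - A. The multiplicity of 0 as a Laplacian eigenvalue equals the number of connected components. There is one zero in the spectrum, matching the 1 component. By the matrix-tree theorem the graph has (1/4) * product of the nonzero eigenvalues = 1 spanning tree.

[0, 1, 1, 4]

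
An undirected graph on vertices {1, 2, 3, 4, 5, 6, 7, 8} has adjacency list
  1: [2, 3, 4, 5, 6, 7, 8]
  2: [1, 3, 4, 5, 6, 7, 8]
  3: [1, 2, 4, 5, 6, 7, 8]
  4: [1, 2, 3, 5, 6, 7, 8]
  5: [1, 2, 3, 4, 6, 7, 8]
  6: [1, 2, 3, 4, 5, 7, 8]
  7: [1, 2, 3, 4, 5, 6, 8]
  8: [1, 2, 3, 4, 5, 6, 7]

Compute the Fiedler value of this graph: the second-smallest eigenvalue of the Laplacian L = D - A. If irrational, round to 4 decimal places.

Reading degrees in the order [1, 2, 3, 4, 5, 6, 7, 8] gives [7, 7, 7, 7, 7, 7, 7, 7]; set D = diag(7, 7, 7, 7, 7, 7, 7, 7) and form L = D - A. The sorted Laplacian eigenvalues are [0, 8, 8, 8, 8, 8, 8, 8]; the algebraic connectivity is the second entry, 8. The largest eigenvalue, 8, is at most the vertex count 8. There is one zero in the spectrum, matching the 1 component.

8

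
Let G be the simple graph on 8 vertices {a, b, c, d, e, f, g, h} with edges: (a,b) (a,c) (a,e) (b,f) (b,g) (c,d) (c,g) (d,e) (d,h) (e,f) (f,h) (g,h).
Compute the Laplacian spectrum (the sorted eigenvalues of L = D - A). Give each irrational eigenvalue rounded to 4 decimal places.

[0, 2, 2, 2, 4, 4, 4, 6]

Reading degrees in the order [a, b, c, d, e, f, g, h] gives [3, 3, 3, 3, 3, 3, 3, 3]; set D = diag(3, 3, 3, 3, 3, 3, 3, 3) and form L = D - A. The multiplicity of 0 as a Laplacian eigenvalue equals the number of connected components. There is one zero in the spectrum, matching the 1 component. The eigenvalues sum to 24, which equals trace(L) = 2|E|.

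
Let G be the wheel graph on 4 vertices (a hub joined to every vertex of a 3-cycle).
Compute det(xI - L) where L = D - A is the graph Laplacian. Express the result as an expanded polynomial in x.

The graph has 4 vertices and degree multiset [3, 3, 3, 3]; D is the diagonal matrix of degrees and L = D - A. L has integer entries, so p(x) = det(xI - L) has integer coefficients. Expanding the determinant yields x^4 - 12x^3 + 48x^2 - 64x. Since p(0) = det(-L) = 0, x divides p(x). The eigenvalues sum to 12, which equals trace(L) = 2|E|.

x^4 - 12x^3 + 48x^2 - 64x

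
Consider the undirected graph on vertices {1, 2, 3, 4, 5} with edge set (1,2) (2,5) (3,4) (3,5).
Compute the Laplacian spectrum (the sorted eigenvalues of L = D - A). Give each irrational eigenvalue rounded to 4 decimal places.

With the vertex order [1, 2, 3, 4, 5], the degrees are [1, 2, 2, 1, 2], giving D = diag(1, 2, 2, 1, 2) and L = D - A. Diagonalising L (or applying a numerical eigensolver to the 5x5 matrix) gives the spectrum above. The largest eigenvalue, 3.6180, is at most the vertex count 5.

[0, 0.3820, 1.3820, 2.6180, 3.6180]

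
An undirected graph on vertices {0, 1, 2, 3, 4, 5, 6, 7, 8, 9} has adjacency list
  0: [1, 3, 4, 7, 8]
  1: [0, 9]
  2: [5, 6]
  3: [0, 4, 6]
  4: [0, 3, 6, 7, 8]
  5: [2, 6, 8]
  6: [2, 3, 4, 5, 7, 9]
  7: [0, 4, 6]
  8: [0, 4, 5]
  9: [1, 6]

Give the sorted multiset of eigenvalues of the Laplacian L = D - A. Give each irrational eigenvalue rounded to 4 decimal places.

[0, 1.0119, 1.4202, 2.4189, 2.7767, 3, 4, 5.8510, 6.1483, 7.3731]

With the vertex order [0, 1, 2, 3, 4, 5, 6, 7, 8, 9], the degrees are [5, 2, 2, 3, 5, 3, 6, 3, 3, 2], giving D = diag(5, 2, 2, 3, 5, 3, 6, 3, 3, 2) and L = D - A. Since every row of L sums to 0, the all-ones vector is in the kernel and 0 is an eigenvalue. The eigenvalues sum to 34, which equals trace(L) = 2|E|.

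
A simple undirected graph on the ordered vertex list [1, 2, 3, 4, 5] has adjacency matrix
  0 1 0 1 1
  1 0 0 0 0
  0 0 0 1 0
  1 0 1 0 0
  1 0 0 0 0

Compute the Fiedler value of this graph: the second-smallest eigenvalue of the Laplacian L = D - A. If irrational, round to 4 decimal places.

0.5188

Reading degrees in the order [1, 2, 3, 4, 5] gives [3, 1, 1, 2, 1]; set D = diag(3, 1, 1, 2, 1) and form L = D - A. The smallest Laplacian eigenvalue is always 0. The next one, lambda_2 = 0.5188, measures how hard the graph is to disconnect: larger values mean better connectivity. There is one zero in the spectrum, matching the 1 component. By the matrix-tree theorem the graph has (1/5) * product of the nonzero eigenvalues = 1 spanning tree.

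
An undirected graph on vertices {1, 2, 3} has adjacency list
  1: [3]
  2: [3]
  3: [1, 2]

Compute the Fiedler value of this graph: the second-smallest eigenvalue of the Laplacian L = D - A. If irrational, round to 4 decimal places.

1

Reading degrees in the order [1, 2, 3] gives [1, 1, 2]; set D = diag(1, 1, 2) and form L = D - A. The sorted Laplacian eigenvalues are [0, 1, 3]; the algebraic connectivity is the second entry, 1. By the matrix-tree theorem the graph has (1/3) * product of the nonzero eigenvalues = 1 spanning tree.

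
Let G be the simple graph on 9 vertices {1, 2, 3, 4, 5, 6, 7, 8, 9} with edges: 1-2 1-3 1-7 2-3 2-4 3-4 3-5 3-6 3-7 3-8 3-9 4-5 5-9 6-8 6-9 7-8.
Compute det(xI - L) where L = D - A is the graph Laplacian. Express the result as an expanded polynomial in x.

Reading degrees in the order [1, 2, 3, 4, 5, 6, 7, 8, 9] gives [3, 3, 8, 3, 3, 3, 3, 3, 3]; set D = diag(3, 3, 8, 3, 3, 3, 3, 3, 3) and form L = D - A. L has integer entries, so p(x) = det(xI - L) has integer coefficients. Expanding the determinant yields x^9 - 32x^8 + 428x^7 - 3136x^6 + 13786x^5 - 37232x^4 + 60276x^3 - 53424x^2 + 19845x. The coefficient of x^8 equals -trace(L) = -32, matching the sum of degrees. The eigenvalues sum to 32, which equals trace(L) = 2|E|.

x^9 - 32x^8 + 428x^7 - 3136x^6 + 13786x^5 - 37232x^4 + 60276x^3 - 53424x^2 + 19845x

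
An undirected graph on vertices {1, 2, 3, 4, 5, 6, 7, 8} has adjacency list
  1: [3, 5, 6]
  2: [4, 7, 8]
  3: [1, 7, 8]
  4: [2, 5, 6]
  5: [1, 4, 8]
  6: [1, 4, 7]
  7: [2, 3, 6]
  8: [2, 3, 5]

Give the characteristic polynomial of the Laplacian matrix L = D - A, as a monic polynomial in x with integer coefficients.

x^8 - 24x^7 + 240x^6 - 1296x^5 + 4080x^4 - 7488x^3 + 7424x^2 - 3072x

Reading degrees in the order [1, 2, 3, 4, 5, 6, 7, 8] gives [3, 3, 3, 3, 3, 3, 3, 3]; set D = diag(3, 3, 3, 3, 3, 3, 3, 3) and form L = D - A. Computing det(xI - L) by cofactor expansion (or equivalently via sum-over-permutations) gives x^8 - 24x^7 + 240x^6 - 1296x^5 + 4080x^4 - 7488x^3 + 7424x^2 - 3072x. Since p(0) = det(-L) = 0, x divides p(x). By the matrix-tree theorem the graph has (1/8) * product of the nonzero eigenvalues = 384 spanning trees. The largest eigenvalue, 6, is at most the vertex count 8.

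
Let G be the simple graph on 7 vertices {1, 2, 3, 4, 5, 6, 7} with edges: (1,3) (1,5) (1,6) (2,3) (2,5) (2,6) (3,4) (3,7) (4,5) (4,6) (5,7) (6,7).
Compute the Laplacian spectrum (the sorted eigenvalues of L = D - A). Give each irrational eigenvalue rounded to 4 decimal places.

[0, 3, 3, 3, 4, 4, 7]

With the vertex order [1, 2, 3, 4, 5, 6, 7], the degrees are [3, 3, 4, 3, 4, 4, 3], giving D = diag(3, 3, 4, 3, 4, 4, 3) and L = D - A. The multiplicity of 0 as a Laplacian eigenvalue equals the number of connected components. The single zero eigenvalue shows the graph is connected. The eigenvalues sum to 24, which equals trace(L) = 2|E|.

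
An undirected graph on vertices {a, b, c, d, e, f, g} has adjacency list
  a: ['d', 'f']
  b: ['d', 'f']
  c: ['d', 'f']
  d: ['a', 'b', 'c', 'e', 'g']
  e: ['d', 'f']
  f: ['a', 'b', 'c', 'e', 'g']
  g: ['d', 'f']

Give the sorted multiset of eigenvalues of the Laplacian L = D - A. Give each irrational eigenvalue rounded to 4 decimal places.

Reading degrees in the order [a, b, c, d, e, f, g] gives [2, 2, 2, 5, 2, 5, 2]; set D = diag(2, 2, 2, 5, 2, 5, 2) and form L = D - A. L is symmetric positive semidefinite, so every eigenvalue is real and nonnegative.

[0, 2, 2, 2, 2, 5, 7]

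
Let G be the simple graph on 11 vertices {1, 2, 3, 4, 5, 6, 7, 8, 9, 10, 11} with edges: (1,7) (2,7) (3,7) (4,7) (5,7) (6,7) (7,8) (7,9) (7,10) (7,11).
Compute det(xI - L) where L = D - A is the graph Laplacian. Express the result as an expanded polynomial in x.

x^11 - 20x^10 + 135x^9 - 480x^8 + 1050x^7 - 1512x^6 + 1470x^5 - 960x^4 + 405x^3 - 100x^2 + 11x

Each diagonal entry of L is the vertex degree and each off-diagonal entry is -1 where an edge is present, 0 otherwise; in the order [1, 2, 3, 4, 5, 6, 7, 8, 9, 10, 11] the diagonal is [1, 1, 1, 1, 1, 1, 10, 1, 1, 1, 1]. The eigenvalues of L are [0, 1, 1, 1, 1, 1, 1, 1, 1, 1, 11]; the characteristic polynomial is the product of (x - lambda_i), which multiplies out to x^11 - 20x^10 + 135x^9 - 480x^8 + 1050x^7 - 1512x^6 + 1470x^5 - 960x^4 + 405x^3 - 100x^2 + 11x. The constant term is 0 because L is singular (the all-ones vector lies in its kernel). The largest eigenvalue, 11, is at most the vertex count 11.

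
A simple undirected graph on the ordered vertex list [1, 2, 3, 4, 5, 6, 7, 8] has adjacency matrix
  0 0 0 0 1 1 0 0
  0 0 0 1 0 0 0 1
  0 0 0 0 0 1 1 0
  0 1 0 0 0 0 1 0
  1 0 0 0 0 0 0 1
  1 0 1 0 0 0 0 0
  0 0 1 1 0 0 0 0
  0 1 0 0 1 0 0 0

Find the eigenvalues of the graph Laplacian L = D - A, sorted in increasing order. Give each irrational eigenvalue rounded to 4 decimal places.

Each diagonal entry of L is the vertex degree and each off-diagonal entry is -1 where an edge is present, 0 otherwise; in the order [1, 2, 3, 4, 5, 6, 7, 8] the diagonal is [2, 2, 2, 2, 2, 2, 2, 2]. Diagonalising L (or applying a numerical eigensolver to the 8x8 matrix) gives the spectrum above. The single zero eigenvalue shows the graph is connected. There is one zero in the spectrum, matching the 1 component. The largest eigenvalue, 4, is at most the vertex count 8.

[0, 0.5858, 0.5858, 2, 2, 3.4142, 3.4142, 4]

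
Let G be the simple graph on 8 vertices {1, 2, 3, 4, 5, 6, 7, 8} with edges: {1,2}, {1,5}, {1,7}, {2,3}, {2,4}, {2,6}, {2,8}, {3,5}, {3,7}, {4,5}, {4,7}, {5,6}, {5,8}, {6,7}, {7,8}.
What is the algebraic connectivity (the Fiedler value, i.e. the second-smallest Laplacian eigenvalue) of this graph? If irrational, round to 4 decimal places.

3

With the vertex order [1, 2, 3, 4, 5, 6, 7, 8], the degrees are [3, 5, 3, 3, 5, 3, 5, 3], giving D = diag(3, 5, 3, 3, 5, 3, 5, 3) and L = D - A. Computing the eigenvalues of L and sorting gives [0, 3, 3, 3, 3, 5, 5, 8]. The Fiedler value lambda_2 = 3 is strictly positive, so the graph is connected. By the matrix-tree theorem the graph has (1/8) * product of the nonzero eigenvalues = 2025 spanning trees.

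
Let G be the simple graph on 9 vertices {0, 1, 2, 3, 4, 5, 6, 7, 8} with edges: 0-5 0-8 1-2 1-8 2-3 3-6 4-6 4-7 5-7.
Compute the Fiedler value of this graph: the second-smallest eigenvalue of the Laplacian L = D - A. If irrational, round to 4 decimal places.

With the vertex order [0, 1, 2, 3, 4, 5, 6, 7, 8], the degrees are [2, 2, 2, 2, 2, 2, 2, 2, 2], giving D = diag(2, 2, 2, 2, 2, 2, 2, 2, 2) and L = D - A. Computing the eigenvalues of L and sorting gives [0, 0.4679, 0.4679, 1.6527, 1.6527, 3, 3, 3.8794, 3.8794]. The Fiedler value lambda_2 = 0.4679 is strictly positive, so the graph is connected. By the matrix-tree theorem the graph has (1/9) * product of the nonzero eigenvalues = 9 spanning trees. The eigenvalues sum to 18, which equals trace(L) = 2|E|.

0.4679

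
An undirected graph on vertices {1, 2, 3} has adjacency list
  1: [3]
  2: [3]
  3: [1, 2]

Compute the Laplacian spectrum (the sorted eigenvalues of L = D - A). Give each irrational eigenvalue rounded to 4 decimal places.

Each diagonal entry of L is the vertex degree and each off-diagonal entry is -1 where an edge is present, 0 otherwise; in the order [1, 2, 3] the diagonal is [1, 1, 2]. L is symmetric positive semidefinite, so every eigenvalue is real and nonnegative. The single zero eigenvalue shows the graph is connected. The eigenvalues sum to 4, which equals trace(L) = 2|E|. By the matrix-tree theorem the graph has (1/3) * product of the nonzero eigenvalues = 1 spanning tree.

[0, 1, 3]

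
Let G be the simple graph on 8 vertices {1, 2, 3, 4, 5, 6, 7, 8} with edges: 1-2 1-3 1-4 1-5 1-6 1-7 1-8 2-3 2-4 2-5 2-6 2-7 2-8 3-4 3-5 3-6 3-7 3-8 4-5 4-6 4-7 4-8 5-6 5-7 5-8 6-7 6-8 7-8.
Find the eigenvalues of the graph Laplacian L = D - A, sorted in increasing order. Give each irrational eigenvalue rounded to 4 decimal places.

[0, 8, 8, 8, 8, 8, 8, 8]

Reading degrees in the order [1, 2, 3, 4, 5, 6, 7, 8] gives [7, 7, 7, 7, 7, 7, 7, 7]; set D = diag(7, 7, 7, 7, 7, 7, 7, 7) and form L = D - A. L is symmetric positive semidefinite, so every eigenvalue is real and nonnegative. There is one zero in the spectrum, matching the 1 component.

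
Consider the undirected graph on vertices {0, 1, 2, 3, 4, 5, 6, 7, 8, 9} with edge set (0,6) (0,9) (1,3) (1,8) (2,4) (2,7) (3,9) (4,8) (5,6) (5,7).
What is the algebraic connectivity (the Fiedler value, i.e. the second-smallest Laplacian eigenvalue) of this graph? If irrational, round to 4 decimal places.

With the vertex order [0, 1, 2, 3, 4, 5, 6, 7, 8, 9], the degrees are [2, 2, 2, 2, 2, 2, 2, 2, 2, 2], giving D = diag(2, 2, 2, 2, 2, 2, 2, 2, 2, 2) and L = D - A. The sorted Laplacian eigenvalues are [0, 0.3820, 0.3820, 1.3820, 1.3820, 2.6180, 2.6180, 3.6180, 3.6180, 4]; the algebraic connectivity is the second entry, 0.3820. By the matrix-tree theorem the graph has (1/10) * product of the nonzero eigenvalues = 10 spanning trees. The eigenvalues sum to 20, which equals trace(L) = 2|E|.

0.3820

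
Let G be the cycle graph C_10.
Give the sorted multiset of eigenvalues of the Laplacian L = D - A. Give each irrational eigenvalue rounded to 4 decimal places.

[0, 0.3820, 0.3820, 1.3820, 1.3820, 2.6180, 2.6180, 3.6180, 3.6180, 4]

The graph has 10 vertices and degree multiset [2, 2, 2, 2, 2, 2, 2, 2, 2, 2]; D is the diagonal matrix of degrees and L = D - A. The multiplicity of 0 as a Laplacian eigenvalue equals the number of connected components. The single zero eigenvalue shows the graph is connected. There is one zero in the spectrum, matching the 1 component. The largest eigenvalue, 4, is at most the vertex count 10.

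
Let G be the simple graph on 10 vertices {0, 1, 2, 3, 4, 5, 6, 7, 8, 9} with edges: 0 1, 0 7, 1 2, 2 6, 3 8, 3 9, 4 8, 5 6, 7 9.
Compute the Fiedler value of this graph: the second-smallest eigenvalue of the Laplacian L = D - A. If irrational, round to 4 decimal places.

Each diagonal entry of L is the vertex degree and each off-diagonal entry is -1 where an edge is present, 0 otherwise; in the order [0, 1, 2, 3, 4, 5, 6, 7, 8, 9] the diagonal is [2, 2, 2, 2, 1, 1, 2, 2, 2, 2]. The sorted Laplacian eigenvalues are [0, 0.0979, 0.3820, 0.8244, 1.3820, 2, 2.6180, 3.1756, 3.6180, 3.9021]; the algebraic connectivity is the second entry, 0.0979. By the matrix-tree theorem the graph has (1/10) * product of the nonzero eigenvalues = 1 spanning tree.

0.0979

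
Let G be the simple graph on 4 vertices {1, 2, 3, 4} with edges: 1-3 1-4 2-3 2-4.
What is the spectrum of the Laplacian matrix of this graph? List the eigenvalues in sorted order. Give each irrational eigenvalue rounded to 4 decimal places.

Reading degrees in the order [1, 2, 3, 4] gives [2, 2, 2, 2]; set D = diag(2, 2, 2, 2) and form L = D - A. L is symmetric positive semidefinite, so every eigenvalue is real and nonnegative. The single zero eigenvalue shows the graph is connected.

[0, 2, 2, 4]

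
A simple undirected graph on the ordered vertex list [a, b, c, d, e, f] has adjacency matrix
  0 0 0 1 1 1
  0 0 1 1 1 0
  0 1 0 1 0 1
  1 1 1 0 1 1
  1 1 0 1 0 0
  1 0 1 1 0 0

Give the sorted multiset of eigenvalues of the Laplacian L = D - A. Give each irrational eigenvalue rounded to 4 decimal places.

With the vertex order [a, b, c, d, e, f], the degrees are [3, 3, 3, 5, 3, 3], giving D = diag(3, 3, 3, 5, 3, 3) and L = D - A. Since every row of L sums to 0, the all-ones vector is in the kernel and 0 is an eigenvalue.

[0, 2.3820, 2.3820, 4.6180, 4.6180, 6]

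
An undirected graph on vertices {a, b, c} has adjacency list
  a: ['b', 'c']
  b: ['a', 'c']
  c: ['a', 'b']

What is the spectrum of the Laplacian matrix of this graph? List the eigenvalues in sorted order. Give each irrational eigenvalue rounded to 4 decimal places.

[0, 3, 3]

Each diagonal entry of L is the vertex degree and each off-diagonal entry is -1 where an edge is present, 0 otherwise; in the order [a, b, c] the diagonal is [2, 2, 2]. L is symmetric positive semidefinite, so every eigenvalue is real and nonnegative. The eigenvalues sum to 6, which equals trace(L) = 2|E|. The largest eigenvalue, 3, is at most the vertex count 3.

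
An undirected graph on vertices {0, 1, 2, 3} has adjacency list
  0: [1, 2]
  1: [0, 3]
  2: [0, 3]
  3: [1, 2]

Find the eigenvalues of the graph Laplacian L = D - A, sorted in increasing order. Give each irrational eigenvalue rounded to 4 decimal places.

Reading degrees in the order [0, 1, 2, 3] gives [2, 2, 2, 2]; set D = diag(2, 2, 2, 2) and form L = D - A. The multiplicity of 0 as a Laplacian eigenvalue equals the number of connected components. The single zero eigenvalue shows the graph is connected. The largest eigenvalue, 4, is at most the vertex count 4.

[0, 2, 2, 4]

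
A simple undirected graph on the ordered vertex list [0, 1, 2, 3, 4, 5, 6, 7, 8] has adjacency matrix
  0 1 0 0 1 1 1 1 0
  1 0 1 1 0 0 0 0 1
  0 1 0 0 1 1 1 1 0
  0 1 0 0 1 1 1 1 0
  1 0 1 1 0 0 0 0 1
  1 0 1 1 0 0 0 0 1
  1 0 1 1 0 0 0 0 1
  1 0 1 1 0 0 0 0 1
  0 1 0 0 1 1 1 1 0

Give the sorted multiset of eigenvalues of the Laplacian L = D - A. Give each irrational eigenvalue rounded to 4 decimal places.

[0, 4, 4, 4, 4, 5, 5, 5, 9]

Each diagonal entry of L is the vertex degree and each off-diagonal entry is -1 where an edge is present, 0 otherwise; in the order [0, 1, 2, 3, 4, 5, 6, 7, 8] the diagonal is [5, 4, 5, 5, 4, 4, 4, 4, 5]. Diagonalising L (or applying a numerical eigensolver to the 9x9 matrix) gives the spectrum above. There is one zero in the spectrum, matching the 1 component.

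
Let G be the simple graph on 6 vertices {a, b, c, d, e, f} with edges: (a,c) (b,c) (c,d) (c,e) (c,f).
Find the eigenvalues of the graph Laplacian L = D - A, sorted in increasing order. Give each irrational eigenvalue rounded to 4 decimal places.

Reading degrees in the order [a, b, c, d, e, f] gives [1, 1, 5, 1, 1, 1]; set D = diag(1, 1, 5, 1, 1, 1) and form L = D - A. Diagonalising L (or applying a numerical eigensolver to the 6x6 matrix) gives the spectrum above. The single zero eigenvalue shows the graph is connected. There is one zero in the spectrum, matching the 1 component.

[0, 1, 1, 1, 1, 6]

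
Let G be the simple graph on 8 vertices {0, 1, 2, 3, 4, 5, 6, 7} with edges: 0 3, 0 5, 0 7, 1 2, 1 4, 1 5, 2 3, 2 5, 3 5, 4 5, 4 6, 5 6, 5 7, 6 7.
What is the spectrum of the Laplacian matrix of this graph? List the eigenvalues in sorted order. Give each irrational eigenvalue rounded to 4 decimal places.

[0, 1.7530, 1.7530, 3.4450, 3.4450, 4.8019, 4.8019, 8]

With the vertex order [0, 1, 2, 3, 4, 5, 6, 7], the degrees are [3, 3, 3, 3, 3, 7, 3, 3], giving D = diag(3, 3, 3, 3, 3, 7, 3, 3) and L = D - A. The multiplicity of 0 as a Laplacian eigenvalue equals the number of connected components. The eigenvalues sum to 28, which equals trace(L) = 2|E|.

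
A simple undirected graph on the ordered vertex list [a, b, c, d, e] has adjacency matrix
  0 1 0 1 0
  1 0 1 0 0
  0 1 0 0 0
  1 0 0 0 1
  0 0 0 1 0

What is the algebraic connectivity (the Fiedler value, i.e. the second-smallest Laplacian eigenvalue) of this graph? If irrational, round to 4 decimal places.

Reading degrees in the order [a, b, c, d, e] gives [2, 2, 1, 2, 1]; set D = diag(2, 2, 1, 2, 1) and form L = D - A. The smallest Laplacian eigenvalue is always 0. The next one, lambda_2 = 0.3820, measures how hard the graph is to disconnect: larger values mean better connectivity.

0.3820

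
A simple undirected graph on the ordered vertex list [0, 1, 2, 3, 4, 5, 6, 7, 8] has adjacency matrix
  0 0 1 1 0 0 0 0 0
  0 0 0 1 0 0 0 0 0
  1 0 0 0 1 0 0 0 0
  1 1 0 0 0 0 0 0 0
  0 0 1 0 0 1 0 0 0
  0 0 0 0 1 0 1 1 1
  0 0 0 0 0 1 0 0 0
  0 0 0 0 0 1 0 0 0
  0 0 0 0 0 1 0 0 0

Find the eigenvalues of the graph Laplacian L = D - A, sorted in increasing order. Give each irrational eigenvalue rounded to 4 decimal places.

With the vertex order [0, 1, 2, 3, 4, 5, 6, 7, 8], the degrees are [2, 1, 2, 2, 2, 4, 1, 1, 1], giving D = diag(2, 1, 2, 2, 2, 4, 1, 1, 1) and L = D - A. L is symmetric positive semidefinite, so every eigenvalue is real and nonnegative. The single zero eigenvalue shows the graph is connected.

[0, 0.1487, 0.7169, 1, 1, 1.6629, 2.7405, 3.6330, 5.0980]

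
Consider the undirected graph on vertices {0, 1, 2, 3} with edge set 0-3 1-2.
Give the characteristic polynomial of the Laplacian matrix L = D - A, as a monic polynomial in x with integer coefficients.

x^4 - 4x^3 + 4x^2

Reading degrees in the order [0, 1, 2, 3] gives [1, 1, 1, 1]; set D = diag(1, 1, 1, 1) and form L = D - A. The eigenvalues of L are [0, 0, 2, 2]; the characteristic polynomial is the product of (x - lambda_i), which multiplies out to x^4 - 4x^3 + 4x^2. Since p(0) = det(-L) = 0, x divides p(x).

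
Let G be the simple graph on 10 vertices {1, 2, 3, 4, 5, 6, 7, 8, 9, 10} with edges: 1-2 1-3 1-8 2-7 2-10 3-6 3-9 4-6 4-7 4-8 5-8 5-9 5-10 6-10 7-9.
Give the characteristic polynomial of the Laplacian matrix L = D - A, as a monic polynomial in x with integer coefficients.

With the vertex order [1, 2, 3, 4, 5, 6, 7, 8, 9, 10], the degrees are [3, 3, 3, 3, 3, 3, 3, 3, 3, 3], giving D = diag(3, 3, 3, 3, 3, 3, 3, 3, 3, 3) and L = D - A. Computing det(xI - L) by cofactor expansion (or equivalently via sum-over-permutations) gives x^10 - 30x^9 + 390x^8 - 2880x^7 + 13305x^6 - 39882x^5 + 77640x^4 - 94800x^3 + 66000x^2 - 20000x. The constant term is 0 because L is singular (the all-ones vector lies in its kernel). The largest eigenvalue, 5, is at most the vertex count 10.

x^10 - 30x^9 + 390x^8 - 2880x^7 + 13305x^6 - 39882x^5 + 77640x^4 - 94800x^3 + 66000x^2 - 20000x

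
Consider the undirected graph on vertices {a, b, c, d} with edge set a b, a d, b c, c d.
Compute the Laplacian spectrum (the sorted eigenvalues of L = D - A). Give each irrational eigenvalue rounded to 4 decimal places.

Each diagonal entry of L is the vertex degree and each off-diagonal entry is -1 where an edge is present, 0 otherwise; in the order [a, b, c, d] the diagonal is [2, 2, 2, 2]. Diagonalising L (or applying a numerical eigensolver to the 4x4 matrix) gives the spectrum above. The single zero eigenvalue shows the graph is connected. The eigenvalues sum to 8, which equals trace(L) = 2|E|.

[0, 2, 2, 4]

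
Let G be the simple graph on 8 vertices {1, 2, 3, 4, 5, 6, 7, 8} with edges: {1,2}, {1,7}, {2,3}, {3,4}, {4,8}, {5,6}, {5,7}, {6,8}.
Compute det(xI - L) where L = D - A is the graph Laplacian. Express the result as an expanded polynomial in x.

Reading degrees in the order [1, 2, 3, 4, 5, 6, 7, 8] gives [2, 2, 2, 2, 2, 2, 2, 2]; set D = diag(2, 2, 2, 2, 2, 2, 2, 2) and form L = D - A. L has integer entries, so p(x) = det(xI - L) has integer coefficients. Expanding the determinant yields x^8 - 16x^7 + 104x^6 - 352x^5 + 660x^4 - 672x^3 + 336x^2 - 64x. Since p(0) = det(-L) = 0, x divides p(x). There is one zero in the spectrum, matching the 1 component.

x^8 - 16x^7 + 104x^6 - 352x^5 + 660x^4 - 672x^3 + 336x^2 - 64x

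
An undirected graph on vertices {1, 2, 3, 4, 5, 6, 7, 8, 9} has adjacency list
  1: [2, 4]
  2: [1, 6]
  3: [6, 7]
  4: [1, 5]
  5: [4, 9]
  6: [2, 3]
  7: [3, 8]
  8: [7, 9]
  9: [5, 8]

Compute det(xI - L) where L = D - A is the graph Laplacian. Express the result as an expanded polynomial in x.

Each diagonal entry of L is the vertex degree and each off-diagonal entry is -1 where an edge is present, 0 otherwise; in the order [1, 2, 3, 4, 5, 6, 7, 8, 9] the diagonal is [2, 2, 2, 2, 2, 2, 2, 2, 2]. Computing det(xI - L) by cofactor expansion (or equivalently via sum-over-permutations) gives x^9 - 18x^8 + 135x^7 - 546x^6 + 1287x^5 - 1782x^4 + 1386x^3 - 540x^2 + 81x. The coefficient of x^8 equals -trace(L) = -18, matching the sum of degrees. The largest eigenvalue, 3.8794, is at most the vertex count 9. The eigenvalues sum to 18, which equals trace(L) = 2|E|.

x^9 - 18x^8 + 135x^7 - 546x^6 + 1287x^5 - 1782x^4 + 1386x^3 - 540x^2 + 81x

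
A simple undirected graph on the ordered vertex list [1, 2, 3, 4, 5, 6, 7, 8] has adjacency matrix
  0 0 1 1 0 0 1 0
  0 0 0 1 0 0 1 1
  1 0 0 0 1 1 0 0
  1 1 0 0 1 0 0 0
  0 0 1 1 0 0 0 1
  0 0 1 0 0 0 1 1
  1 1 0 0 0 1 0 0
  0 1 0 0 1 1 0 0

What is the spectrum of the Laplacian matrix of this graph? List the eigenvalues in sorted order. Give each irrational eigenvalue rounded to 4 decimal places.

Each diagonal entry of L is the vertex degree and each off-diagonal entry is -1 where an edge is present, 0 otherwise; in the order [1, 2, 3, 4, 5, 6, 7, 8] the diagonal is [3, 3, 3, 3, 3, 3, 3, 3]. Diagonalising L (or applying a numerical eigensolver to the 8x8 matrix) gives the spectrum above. The single zero eigenvalue shows the graph is connected. By the matrix-tree theorem the graph has (1/8) * product of the nonzero eigenvalues = 384 spanning trees.

[0, 2, 2, 2, 4, 4, 4, 6]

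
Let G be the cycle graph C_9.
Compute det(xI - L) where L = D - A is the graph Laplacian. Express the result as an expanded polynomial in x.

x^9 - 18x^8 + 135x^7 - 546x^6 + 1287x^5 - 1782x^4 + 1386x^3 - 540x^2 + 81x

The graph has 9 vertices and degree multiset [2, 2, 2, 2, 2, 2, 2, 2, 2]; D is the diagonal matrix of degrees and L = D - A. Computing det(xI - L) by cofactor expansion (or equivalently via sum-over-permutations) gives x^9 - 18x^8 + 135x^7 - 546x^6 + 1287x^5 - 1782x^4 + 1386x^3 - 540x^2 + 81x. The constant term is 0 because L is singular (the all-ones vector lies in its kernel). The eigenvalues sum to 18, which equals trace(L) = 2|E|. The largest eigenvalue, 3.8794, is at most the vertex count 9.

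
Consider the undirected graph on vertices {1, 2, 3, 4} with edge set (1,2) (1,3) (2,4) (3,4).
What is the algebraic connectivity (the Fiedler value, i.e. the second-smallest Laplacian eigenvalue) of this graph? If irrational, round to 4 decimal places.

2

With the vertex order [1, 2, 3, 4], the degrees are [2, 2, 2, 2], giving D = diag(2, 2, 2, 2) and L = D - A. The sorted Laplacian eigenvalues are [0, 2, 2, 4]; the algebraic connectivity is the second entry, 2.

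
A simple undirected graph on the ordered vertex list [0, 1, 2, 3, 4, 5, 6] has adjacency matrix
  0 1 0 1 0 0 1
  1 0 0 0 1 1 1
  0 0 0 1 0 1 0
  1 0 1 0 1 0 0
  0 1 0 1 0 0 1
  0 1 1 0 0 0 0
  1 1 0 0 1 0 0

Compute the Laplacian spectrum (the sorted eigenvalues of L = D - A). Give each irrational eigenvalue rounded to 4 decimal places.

Reading degrees in the order [0, 1, 2, 3, 4, 5, 6] gives [3, 4, 2, 3, 3, 2, 3]; set D = diag(3, 4, 2, 3, 3, 2, 3) and form L = D - A. L is symmetric positive semidefinite, so every eigenvalue is real and nonnegative. The single zero eigenvalue shows the graph is connected. The eigenvalues sum to 20, which equals trace(L) = 2|E|.

[0, 1.1301, 2.0778, 3, 3.5257, 4.7621, 5.5043]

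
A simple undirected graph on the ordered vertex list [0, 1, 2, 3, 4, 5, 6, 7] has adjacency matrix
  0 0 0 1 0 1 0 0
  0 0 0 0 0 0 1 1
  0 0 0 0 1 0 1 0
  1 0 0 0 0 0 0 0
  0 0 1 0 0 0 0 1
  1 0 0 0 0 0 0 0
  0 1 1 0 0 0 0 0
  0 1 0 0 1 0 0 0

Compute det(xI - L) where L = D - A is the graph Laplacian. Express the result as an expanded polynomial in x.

x^8 - 14x^7 + 78x^6 - 220x^5 + 330x^4 - 250x^3 + 75x^2

Reading degrees in the order [0, 1, 2, 3, 4, 5, 6, 7] gives [2, 2, 2, 1, 2, 1, 2, 2]; set D = diag(2, 2, 2, 1, 2, 1, 2, 2) and form L = D - A. Computing det(xI - L) by cofactor expansion (or equivalently via sum-over-permutations) gives x^8 - 14x^7 + 78x^6 - 220x^5 + 330x^4 - 250x^3 + 75x^2. The constant term is 0 because L is singular (the all-ones vector lies in its kernel). The eigenvalues sum to 14, which equals trace(L) = 2|E|. The largest eigenvalue, 3.6180, is at most the vertex count 8.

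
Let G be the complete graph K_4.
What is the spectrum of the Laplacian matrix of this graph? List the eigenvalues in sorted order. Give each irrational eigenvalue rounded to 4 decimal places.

The graph has 4 vertices and degree multiset [3, 3, 3, 3]; D is the diagonal matrix of degrees and L = D - A. Since every row of L sums to 0, the all-ones vector is in the kernel and 0 is an eigenvalue. The single zero eigenvalue shows the graph is connected. The eigenvalues sum to 12, which equals trace(L) = 2|E|. The largest eigenvalue, 4, is at most the vertex count 4.

[0, 4, 4, 4]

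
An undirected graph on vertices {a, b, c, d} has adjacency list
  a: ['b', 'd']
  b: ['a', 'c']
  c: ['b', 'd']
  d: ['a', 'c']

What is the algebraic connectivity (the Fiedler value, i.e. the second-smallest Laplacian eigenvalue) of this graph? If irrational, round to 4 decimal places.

2

With the vertex order [a, b, c, d], the degrees are [2, 2, 2, 2], giving D = diag(2, 2, 2, 2) and L = D - A. The sorted Laplacian eigenvalues are [0, 2, 2, 4]; the algebraic connectivity is the second entry, 2. The largest eigenvalue, 4, is at most the vertex count 4.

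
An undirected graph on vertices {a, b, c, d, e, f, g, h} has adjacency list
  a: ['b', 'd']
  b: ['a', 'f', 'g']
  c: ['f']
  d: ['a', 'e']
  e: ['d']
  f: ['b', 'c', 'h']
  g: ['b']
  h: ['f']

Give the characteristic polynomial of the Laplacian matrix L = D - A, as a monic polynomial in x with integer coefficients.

x^8 - 14x^7 + 76x^6 - 204x^5 + 287x^4 - 208x^3 + 70x^2 - 8x

With the vertex order [a, b, c, d, e, f, g, h], the degrees are [2, 3, 1, 2, 1, 3, 1, 1], giving D = diag(2, 3, 1, 2, 1, 3, 1, 1) and L = D - A. L has integer entries, so p(x) = det(xI - L) has integer coefficients. Expanding the determinant yields x^8 - 14x^7 + 76x^6 - 204x^5 + 287x^4 - 208x^3 + 70x^2 - 8x. Since p(0) = det(-L) = 0, x divides p(x). There is one zero in the spectrum, matching the 1 component.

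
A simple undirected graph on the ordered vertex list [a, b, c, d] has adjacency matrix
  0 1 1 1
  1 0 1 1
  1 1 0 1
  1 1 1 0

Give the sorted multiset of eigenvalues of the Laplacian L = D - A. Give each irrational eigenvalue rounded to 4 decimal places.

[0, 4, 4, 4]

With the vertex order [a, b, c, d], the degrees are [3, 3, 3, 3], giving D = diag(3, 3, 3, 3) and L = D - A. The multiplicity of 0 as a Laplacian eigenvalue equals the number of connected components.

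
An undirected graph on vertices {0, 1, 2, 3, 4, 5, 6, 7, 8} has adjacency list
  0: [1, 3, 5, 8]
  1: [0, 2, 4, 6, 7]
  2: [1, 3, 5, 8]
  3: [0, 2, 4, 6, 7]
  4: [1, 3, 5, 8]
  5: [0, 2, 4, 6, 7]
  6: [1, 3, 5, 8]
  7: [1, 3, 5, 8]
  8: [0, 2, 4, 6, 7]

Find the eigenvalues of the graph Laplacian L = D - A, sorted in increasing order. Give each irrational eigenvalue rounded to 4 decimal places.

[0, 4, 4, 4, 4, 5, 5, 5, 9]

Reading degrees in the order [0, 1, 2, 3, 4, 5, 6, 7, 8] gives [4, 5, 4, 5, 4, 5, 4, 4, 5]; set D = diag(4, 5, 4, 5, 4, 5, 4, 4, 5) and form L = D - A. L is symmetric positive semidefinite, so every eigenvalue is real and nonnegative. The single zero eigenvalue shows the graph is connected.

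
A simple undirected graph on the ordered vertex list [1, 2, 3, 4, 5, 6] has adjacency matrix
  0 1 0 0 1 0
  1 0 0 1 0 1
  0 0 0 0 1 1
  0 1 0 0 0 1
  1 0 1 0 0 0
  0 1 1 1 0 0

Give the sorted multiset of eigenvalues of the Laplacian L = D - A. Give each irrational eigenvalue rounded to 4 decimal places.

[0, 1, 1.5858, 3, 4, 4.4142]

Each diagonal entry of L is the vertex degree and each off-diagonal entry is -1 where an edge is present, 0 otherwise; in the order [1, 2, 3, 4, 5, 6] the diagonal is [2, 3, 2, 2, 2, 3]. Diagonalising L (or applying a numerical eigensolver to the 6x6 matrix) gives the spectrum above. The single zero eigenvalue shows the graph is connected. The eigenvalues sum to 14, which equals trace(L) = 2|E|. The largest eigenvalue, 4.4142, is at most the vertex count 6.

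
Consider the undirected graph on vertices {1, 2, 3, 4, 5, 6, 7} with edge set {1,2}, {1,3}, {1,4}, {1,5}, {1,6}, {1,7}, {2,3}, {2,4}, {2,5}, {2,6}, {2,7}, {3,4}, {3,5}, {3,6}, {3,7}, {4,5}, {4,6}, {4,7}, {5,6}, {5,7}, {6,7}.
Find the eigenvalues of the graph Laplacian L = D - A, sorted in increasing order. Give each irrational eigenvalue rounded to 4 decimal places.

With the vertex order [1, 2, 3, 4, 5, 6, 7], the degrees are [6, 6, 6, 6, 6, 6, 6], giving D = diag(6, 6, 6, 6, 6, 6, 6) and L = D - A. Diagonalising L (or applying a numerical eigensolver to the 7x7 matrix) gives the spectrum above. By the matrix-tree theorem the graph has (1/7) * product of the nonzero eigenvalues = 16807 spanning trees. The eigenvalues sum to 42, which equals trace(L) = 2|E|.

[0, 7, 7, 7, 7, 7, 7]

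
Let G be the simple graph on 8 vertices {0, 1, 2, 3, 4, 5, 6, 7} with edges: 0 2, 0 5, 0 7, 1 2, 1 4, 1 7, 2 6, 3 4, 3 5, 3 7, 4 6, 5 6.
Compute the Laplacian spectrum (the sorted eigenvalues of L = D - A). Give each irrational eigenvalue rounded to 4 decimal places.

Each diagonal entry of L is the vertex degree and each off-diagonal entry is -1 where an edge is present, 0 otherwise; in the order [0, 1, 2, 3, 4, 5, 6, 7] the diagonal is [3, 3, 3, 3, 3, 3, 3, 3]. The multiplicity of 0 as a Laplacian eigenvalue equals the number of connected components. There is one zero in the spectrum, matching the 1 component.

[0, 2, 2, 2, 4, 4, 4, 6]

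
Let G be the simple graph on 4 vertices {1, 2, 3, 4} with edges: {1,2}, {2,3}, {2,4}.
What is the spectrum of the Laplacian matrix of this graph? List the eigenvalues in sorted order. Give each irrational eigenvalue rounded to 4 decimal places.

Each diagonal entry of L is the vertex degree and each off-diagonal entry is -1 where an edge is present, 0 otherwise; in the order [1, 2, 3, 4] the diagonal is [1, 3, 1, 1]. Since every row of L sums to 0, the all-ones vector is in the kernel and 0 is an eigenvalue.

[0, 1, 1, 4]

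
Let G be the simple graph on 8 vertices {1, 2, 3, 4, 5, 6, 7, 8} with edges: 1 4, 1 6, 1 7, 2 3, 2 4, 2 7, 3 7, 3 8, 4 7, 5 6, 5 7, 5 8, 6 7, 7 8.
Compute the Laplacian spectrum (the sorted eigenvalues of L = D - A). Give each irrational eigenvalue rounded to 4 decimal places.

With the vertex order [1, 2, 3, 4, 5, 6, 7, 8], the degrees are [3, 3, 3, 3, 3, 3, 7, 3], giving D = diag(3, 3, 3, 3, 3, 3, 7, 3) and L = D - A. Diagonalising L (or applying a numerical eigensolver to the 8x8 matrix) gives the spectrum above. There is one zero in the spectrum, matching the 1 component. By the matrix-tree theorem the graph has (1/8) * product of the nonzero eigenvalues = 841 spanning trees.

[0, 1.7530, 1.7530, 3.4450, 3.4450, 4.8019, 4.8019, 8]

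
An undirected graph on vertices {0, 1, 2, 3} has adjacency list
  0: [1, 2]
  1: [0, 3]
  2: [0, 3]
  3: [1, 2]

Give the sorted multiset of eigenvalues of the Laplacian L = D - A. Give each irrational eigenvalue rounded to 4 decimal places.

[0, 2, 2, 4]

With the vertex order [0, 1, 2, 3], the degrees are [2, 2, 2, 2], giving D = diag(2, 2, 2, 2) and L = D - A. Since every row of L sums to 0, the all-ones vector is in the kernel and 0 is an eigenvalue. The single zero eigenvalue shows the graph is connected. The largest eigenvalue, 4, is at most the vertex count 4.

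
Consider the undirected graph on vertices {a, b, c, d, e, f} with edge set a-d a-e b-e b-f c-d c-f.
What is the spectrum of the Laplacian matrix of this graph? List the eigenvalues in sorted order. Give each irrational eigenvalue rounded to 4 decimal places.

[0, 1, 1, 3, 3, 4]

With the vertex order [a, b, c, d, e, f], the degrees are [2, 2, 2, 2, 2, 2], giving D = diag(2, 2, 2, 2, 2, 2) and L = D - A. Diagonalising L (or applying a numerical eigensolver to the 6x6 matrix) gives the spectrum above. The single zero eigenvalue shows the graph is connected. There is one zero in the spectrum, matching the 1 component.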